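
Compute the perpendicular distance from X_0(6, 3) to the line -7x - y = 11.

d = |(-7)·6 + (-1)·3 − 11| / √(49 + 1) = |-56|/(5√2) = 28√2/5.

28√2/5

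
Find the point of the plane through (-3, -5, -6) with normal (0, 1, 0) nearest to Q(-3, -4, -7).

n = (0, 1, 0), |n|² = 1, and n·Q − (-5) = 1.
t = 1/1 = 1, so the foot is Q − t·n = (-3, -4, -7) − 1·(0, 1, 0) = (-3, -5, -7).

(-3, -5, -7)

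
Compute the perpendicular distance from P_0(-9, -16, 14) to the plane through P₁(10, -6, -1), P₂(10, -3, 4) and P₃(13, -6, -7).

19√70/70

P₁P₂ = (0, 3, 5) and P₁P₃ = (3, 0, -6), so a normal is n = P₁P₂ × P₁P₃ = (-18, 15, -9).
Then n·(-9, -16, 14) - (-261) = 57.
|n| = √(324 + 225 + 81) = 3√70, so the distance is |57|/(3√70) = 19/√70.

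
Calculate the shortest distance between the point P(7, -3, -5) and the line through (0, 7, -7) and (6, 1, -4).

A direction vector is d = (6, -6, 3).
AP = (7, -10, 2); AP·d = 108, |AP|² = 153, |d|² = 81.
distance² = |AP|² − (AP·d)²/|d|² = 153 − 11664/81 = 9, so the distance is 3.

3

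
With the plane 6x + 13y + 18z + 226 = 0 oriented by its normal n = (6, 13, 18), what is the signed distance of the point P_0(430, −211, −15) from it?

n·P_0 − (-226) = -207.
|n| = 23, so the signed distance is -207/23 = -9.

-9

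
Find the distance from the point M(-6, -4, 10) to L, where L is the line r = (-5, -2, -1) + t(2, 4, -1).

Direction vector d = (2, 4, -1).
AP = (-1, -2, 11); AP·d = -21, |AP|² = 126, |d|² = 21.
distance² = |AP|² − (AP·d)²/|d|² = 126 − 441/21 = 105, so the distance is √105.

√105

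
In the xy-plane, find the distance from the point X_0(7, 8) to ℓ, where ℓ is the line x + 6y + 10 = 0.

65√37/37

The normal to the line is n = (1, 6) with |n| = √37.
|n·X_0 − (-10)| = |55 − (-10)| = 65, so the distance is 65/√37.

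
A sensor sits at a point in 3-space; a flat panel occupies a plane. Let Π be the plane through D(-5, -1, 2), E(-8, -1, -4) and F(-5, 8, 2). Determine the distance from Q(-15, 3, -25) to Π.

7/√5

DE = (-3, 0, -6) and DF = (0, 9, 0), so a normal is n = DE × DF = (54, 0, -27).
Then n·(-15, 3, -25) - (-324) = 189.
|n| = √(2916 + 0 + 729) = 27√5, so the distance is |189|/(27√5) = 7/√5.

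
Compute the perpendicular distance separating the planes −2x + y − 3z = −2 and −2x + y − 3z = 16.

18/√14

With common normal n = (−2, 1, −3) (|n| = √14), the distance is |(-2) − 16|/|n| = 18/√14 = 9√14/7.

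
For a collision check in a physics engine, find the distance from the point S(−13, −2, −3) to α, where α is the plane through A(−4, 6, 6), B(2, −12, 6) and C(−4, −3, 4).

AB = (6, −18, 0) and AC = (0, −9, −2), so a normal is n = AB × AC = (36, 12, −54).
n = (36, 12, −54); n·P − (-396) = 66; |n| = 66; distance = 66/66 = 1.

1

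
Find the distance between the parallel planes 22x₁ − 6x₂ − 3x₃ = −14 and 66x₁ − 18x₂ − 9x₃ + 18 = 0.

8/23

Divide the second equation by 3 to match normals: 22x₁ − 6x₂ − 3x₃ = -6.
Both planes have normal n = (22, −6, −3), |n| = 23. Any point on the first plane is at distance |(-6) − (-14)|/|n| = 8/23 from the second.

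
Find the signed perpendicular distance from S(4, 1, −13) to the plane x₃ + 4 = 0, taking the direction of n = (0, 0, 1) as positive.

-9

n·S − (-4) = -9.
|n| = 1, so the signed distance is -9/1 = -9.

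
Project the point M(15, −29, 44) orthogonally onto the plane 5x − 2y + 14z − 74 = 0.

(0, -23, 2)

n = (5, −2, 14), |n|² = 225, and n·M − 74 = 675.
t = 675/225 = 3, so the foot is M − t·n = (15, −29, 44) − 3·(5, −2, 14) = (0, −23, 2).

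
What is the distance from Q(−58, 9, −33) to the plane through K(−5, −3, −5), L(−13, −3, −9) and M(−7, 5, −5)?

8/3

KL = (−8, 0, −4) and KM = (−2, 8, 0), so a normal is n = KL × KM = (32, 8, −64).
n = (32, 8, −64); n·P − 136 = 192; |n| = 72; distance = 192/72 = 8/3.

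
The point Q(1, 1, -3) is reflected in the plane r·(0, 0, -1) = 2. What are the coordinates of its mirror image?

(1, 1, -1)

With n = (0, 0, -1), the signed offset is (n·Q − 2)/|n|² = 1/1 = 1.
Q' = Q − 2t·n = (1, 1, -3) − 2·(0, 0, -1) = (1, 1, -1).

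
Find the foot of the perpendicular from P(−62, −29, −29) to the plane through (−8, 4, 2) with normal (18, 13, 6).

(-8, 10, -11)

The perpendicular from P has direction n = (18, 13, 6): r = (−62, −29, −29) + t(18, 13, 6).
Substitute into the plane: n·(P + tn) = -80 gives -1667 + 529t = -80, so t = 3.
Foot = (−62, −29, −29) + 3·(18, 13, 6) = (−8, 10, −11).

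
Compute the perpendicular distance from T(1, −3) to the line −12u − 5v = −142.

145/13

The normal to the line is n = (−12, −5) with |n| = 13.
|n·T − (-142)| = |3 − (-142)| = 145, so the distance is 145/13.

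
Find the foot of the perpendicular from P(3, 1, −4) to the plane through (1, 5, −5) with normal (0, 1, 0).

n = (0, 1, 0), |n|² = 1, and n·P − 5 = -4.
t = -4/1 = -4, so the foot is P − t·n = (3, 1, −4) − (-4)·(0, 1, 0) = (3, 5, −4).

(3, 5, -4)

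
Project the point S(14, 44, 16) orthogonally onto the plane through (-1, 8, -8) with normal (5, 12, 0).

n = (5, 12, 0), |n|² = 169, and n·S − 91 = 507.
t = 507/169 = 3, so the foot is S − t·n = (14, 44, 16) − 3·(5, 12, 0) = (-1, 8, 16).

(-1, 8, 16)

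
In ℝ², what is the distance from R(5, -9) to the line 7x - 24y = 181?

14/5

d = |7·5 + (-24)·(-9) − 181| / √(49 + 576) = |70|/25 = 14/5.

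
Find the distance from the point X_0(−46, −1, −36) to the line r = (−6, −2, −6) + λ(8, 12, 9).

√1345

Direction vector d = (8, 12, 9).
AP = (−40, 1, −30), and AP × d = (369, 120, −488).
|AP × d|² = 388705 and |d|² = 289, so the distance is √(388705/289) = √1345.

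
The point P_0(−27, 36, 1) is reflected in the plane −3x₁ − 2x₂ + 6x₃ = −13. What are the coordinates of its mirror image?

(-165/7, 268/7, -41/7)

n = (−3, −2, 6), |n|² = 49, n·P_0 − (-13) = 28, so t = 28/49 = 4/7.
Foot F = P_0 − (4/7)·n = (−177/7, 260/7, −17/7); the reflection is 2F − P_0 = (−165/7, 268/7, −41/7).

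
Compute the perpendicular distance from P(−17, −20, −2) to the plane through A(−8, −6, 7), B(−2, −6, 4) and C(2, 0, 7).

AB = (6, 0, −3) and AC = (10, 6, 0), so a normal is n = AB × AC = (18, −30, 36).
n = (18, −30, 36); n·P − 288 = -66; |n| = 6√70; distance = 66/(6√70) = 11/√70.

11/√70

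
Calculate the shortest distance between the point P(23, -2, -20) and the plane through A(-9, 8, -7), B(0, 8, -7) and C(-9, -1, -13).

AB = (9, 0, 0) and AC = (0, -9, -6), so a normal is n = AB × AC = (0, 54, -81).
Then n·(23, -2, -20) - 999 = 513.
|n| = √(0 + 2916 + 6561) = 27√13, so the distance is |513|/(27√13) = 19/√13.

19√13/13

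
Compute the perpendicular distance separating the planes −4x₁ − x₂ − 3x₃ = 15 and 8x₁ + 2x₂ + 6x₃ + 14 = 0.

4√26/13

Divide the second equation by -2 to match normals: −4x₁ − x₂ − 3x₃ = 7.
With common normal n = (−4, −1, −3) (|n| = √26), the distance is |15 − 7|/|n| = 8/√26.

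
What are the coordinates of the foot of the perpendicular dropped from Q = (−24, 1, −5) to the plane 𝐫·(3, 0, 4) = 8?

n = (3, 0, 4), |n|² = 25, and n·Q − 8 = -100.
t = -100/25 = -4, so the foot is Q − t·n = (−24, 1, −5) − (-4)·(3, 0, 4) = (−12, 1, 11).

(-12, 1, 11)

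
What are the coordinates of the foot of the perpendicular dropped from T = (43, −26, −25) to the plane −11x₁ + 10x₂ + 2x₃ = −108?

n = (−11, 10, 2), |n|² = 225, and n·T − (-108) = -675.
t = -675/225 = -3, so the foot is T − t·n = (43, −26, −25) − (-3)·(−11, 10, 2) = (10, 4, −19).

(10, 4, -19)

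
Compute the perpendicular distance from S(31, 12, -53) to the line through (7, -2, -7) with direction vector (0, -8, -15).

2√433

Direction vector d = (0, -8, -15).
AP = (24, 14, -46); AP·d = 578, |AP|² = 2888, |d|² = 289.
distance² = |AP|² − (AP·d)²/|d|² = 2888 − 334084/289 = 1732, so the distance is 2√433.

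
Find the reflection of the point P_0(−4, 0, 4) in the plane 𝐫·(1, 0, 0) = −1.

(2, 0, 4)

n = (1, 0, 0), |n|² = 1, n·P_0 − (-1) = -3, so t = -3/1 = -3.
Foot F = P_0 − (-3)·n = (−1, 0, 4); the reflection is 2F − P_0 = (2, 0, 4).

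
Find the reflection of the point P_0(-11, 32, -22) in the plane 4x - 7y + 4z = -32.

With n = (4, -7, 4), the signed offset is (n·P_0 − (-32))/|n|² = -324/81 = -4.
P_0' = P_0 − 2t·n = (-11, 32, -22) − (-8)·(4, -7, 4) = (21, -24, 10).

(21, -24, 10)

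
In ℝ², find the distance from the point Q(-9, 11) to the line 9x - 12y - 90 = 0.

101/5

d = |9·(-9) + (-12)·11 − 90| / √(81 + 144) = |-303|/15 = 101/5.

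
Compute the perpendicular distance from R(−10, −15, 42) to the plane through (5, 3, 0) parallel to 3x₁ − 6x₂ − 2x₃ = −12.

Parallel planes share the normal n = (3, −6, −2); since (5, 3, 0) lies on the plane, its equation is 3x₁ − 6x₂ − 2x₃ = -3.
Then n·(−10, −15, 42) − (−3) = −21.
|n| = √(9 + 36 + 4) = 7, so the distance is |-21|/7 = 3.

3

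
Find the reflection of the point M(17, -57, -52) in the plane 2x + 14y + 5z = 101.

With n = (2, 14, 5), the signed offset is (n·M − 101)/|n|² = -1125/225 = -5.
M' = M − 2t·n = (17, -57, -52) − (-10)·(2, 14, 5) = (37, 83, -2).

(37, 83, -2)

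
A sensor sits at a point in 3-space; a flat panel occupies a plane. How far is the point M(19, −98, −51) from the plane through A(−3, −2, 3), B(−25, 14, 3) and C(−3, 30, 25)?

AB = (−22, 16, 0) and AC = (0, 32, 22), so a normal is n = AB × AC = (352, 484, −704).
Then n·(19, −98, −51) − (−4136) = −704.
|n| = √(123904 + 234256 + 495616) = 924, so the distance is |-704|/924 = 16/21.

16/21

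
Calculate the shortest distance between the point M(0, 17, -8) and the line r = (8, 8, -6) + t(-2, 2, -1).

Direction vector d = (-2, 2, -1).
AP = (-8, 9, -2); AP·d = 36, |AP|² = 149, |d|² = 9.
distance² = |AP|² − (AP·d)²/|d|² = 149 − 1296/9 = 5, so the distance is √5.

√5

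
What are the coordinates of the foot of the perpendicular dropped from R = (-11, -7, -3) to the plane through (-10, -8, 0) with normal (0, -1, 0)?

The perpendicular from R has direction n = (0, -1, 0): r = (-11, -7, -3) + t(0, -1, 0).
Substitute into the plane: n·(R + tn) = 8 gives 7 + 1t = 8, so t = 1.
Foot = (-11, -7, -3) + 1·(0, -1, 0) = (-11, -8, -3).

(-11, -8, -3)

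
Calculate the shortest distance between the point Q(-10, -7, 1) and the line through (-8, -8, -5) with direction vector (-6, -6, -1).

Direction vector d = (-6, -6, -1).
AP = (-2, 1, 6), and AP × d = (35, -38, 18).
|AP × d|² = 2993 and |d|² = 73, so the distance is √(2993/73) = √41.

√41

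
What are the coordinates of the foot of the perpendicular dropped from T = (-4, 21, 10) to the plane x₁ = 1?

The perpendicular from T has direction n = (1, 0, 0): r = (-4, 21, 10) + μ(1, 0, 0).
Substitute into the plane: n·(T + μn) = 1 gives -4 + 1μ = 1, so μ = 5.
Foot = (-4, 21, 10) + 5·(1, 0, 0) = (1, 21, 10).

(1, 21, 10)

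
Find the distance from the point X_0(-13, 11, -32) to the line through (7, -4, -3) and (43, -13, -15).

A direction vector is d = (36, -9, -12).
AP = (-20, 15, -29); AP·d = -507, |AP|² = 1466, |d|² = 1521.
distance² = |AP|² − (AP·d)²/|d|² = 1466 − 257049/1521 = 1297, so the distance is √1297.

√1297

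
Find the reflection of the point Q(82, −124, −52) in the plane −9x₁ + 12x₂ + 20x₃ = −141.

(-8, -4, 148)

n = (−9, 12, 20), |n|² = 625, n·Q − (-141) = -3125, so t = -3125/625 = -5.
Foot F = Q − (-5)·n = (37, −64, 48); the reflection is 2F − Q = (−8, −4, 148).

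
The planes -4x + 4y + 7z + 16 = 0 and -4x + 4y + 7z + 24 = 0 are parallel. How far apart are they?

8/9

Both planes have normal n = (-4, 4, 7), |n| = 9. Any point on the first plane is at distance |(-24) − (-16)|/|n| = 8/9 from the second.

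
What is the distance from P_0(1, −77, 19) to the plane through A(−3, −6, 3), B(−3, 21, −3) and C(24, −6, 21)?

AB = (0, 27, −6) and AC = (27, 0, 18), so a normal is n = AB × AC = (486, −162, −729).
d = |486·1 + (-162)·(-77) + (-729)·19 − (-2673)| / √(236196 + 26244 + 531441) = |1782| / 891 = 2.

2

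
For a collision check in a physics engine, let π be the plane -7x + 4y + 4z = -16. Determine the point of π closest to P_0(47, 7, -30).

(12, 27, -10)

n = (-7, 4, 4), |n|² = 81, and n·P_0 − (-16) = -405.
t = -405/81 = -5, so the foot is P_0 − t·n = (47, 7, -30) − (-5)·(-7, 4, 4) = (12, 27, -10).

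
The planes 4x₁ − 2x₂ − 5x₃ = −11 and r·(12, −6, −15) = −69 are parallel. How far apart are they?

Divide the second equation by 3 to match normals: 4x₁ − 2x₂ − 5x₃ = -23.
With common normal n = (4, −2, −5) (|n| = 3√5), the distance is |(-11) − (-23)|/|n| = 12/(3√5) = 4/√5.

4/√5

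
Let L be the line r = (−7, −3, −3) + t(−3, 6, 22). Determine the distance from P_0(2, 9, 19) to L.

Direction vector d = (−3, 6, 22).
AP = (9, 12, 22), and AP × d = (132, −264, 90).
|AP × d|² = 95220 and |d|² = 529, so the distance is √(95220/529) = √180 = 6√5.

6√5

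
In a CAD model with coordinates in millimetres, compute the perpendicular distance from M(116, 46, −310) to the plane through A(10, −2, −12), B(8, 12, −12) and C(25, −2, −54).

AB = (−2, 14, 0) and AC = (15, 0, −42), so a normal is n = AB × AC = (−588, −84, −210).
Then n·(116, 46, −310) − (−3192) = −3780.
|n| = √(345744 + 7056 + 44100) = 630, so the distance is |-3780|/630 = 6.

6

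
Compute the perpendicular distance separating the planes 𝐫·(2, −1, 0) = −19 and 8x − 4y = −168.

23/√5

Divide the second equation by 4 to match normals: 2x − y = -42.
Both planes have normal n = (2, −1, 0), |n| = √5. Any point on the first plane is at distance |(-42) − (-19)|/|n| = 23/√5 = 23√5/5 from the second.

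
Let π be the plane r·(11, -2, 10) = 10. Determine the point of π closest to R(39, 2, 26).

The perpendicular from R has direction n = (11, -2, 10): r = (39, 2, 26) + t(11, -2, 10).
Substitute into the plane: n·(R + tn) = 10 gives 685 + 225t = 10, so t = -3.
Foot = (39, 2, 26) + (-3)·(11, -2, 10) = (6, 8, -4).

(6, 8, -4)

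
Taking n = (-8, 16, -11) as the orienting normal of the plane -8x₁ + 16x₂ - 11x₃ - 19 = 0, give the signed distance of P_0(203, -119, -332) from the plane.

5

n·P_0 − 19 = 105.
|n| = 21, so the signed distance is 105/21 = 5.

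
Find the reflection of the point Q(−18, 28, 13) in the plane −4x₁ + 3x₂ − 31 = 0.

(22, -2, 13)

With n = (−4, 3, 0), the signed offset is (n·Q − 31)/|n|² = 125/25 = 5.
Q' = Q − 2t·n = (−18, 28, 13) − 10·(−4, 3, 0) = (22, −2, 13).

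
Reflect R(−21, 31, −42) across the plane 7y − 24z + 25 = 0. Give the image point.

(-21, 3, 54)

With n = (0, 7, −24), the signed offset is (n·R − (-25))/|n|² = 1250/625 = 2.
R' = R − 2t·n = (−21, 31, −42) − 4·(0, 7, −24) = (−21, 3, 54).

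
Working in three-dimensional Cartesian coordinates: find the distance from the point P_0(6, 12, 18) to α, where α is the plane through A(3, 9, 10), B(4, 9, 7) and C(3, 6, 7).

14/√11

AB = (1, 0, −3) and AC = (0, −3, −3), so a normal is n = AB × AC = (−9, 3, −3).
n = (−9, 3, −3); n·P − (-30) = -42; |n| = 3√11; distance = 42/(3√11) = 14/√11.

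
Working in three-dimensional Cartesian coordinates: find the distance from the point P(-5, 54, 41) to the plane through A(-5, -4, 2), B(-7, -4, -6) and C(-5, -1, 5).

AB = (-2, 0, -8) and AC = (0, 3, 3), so a normal is n = AB × AC = (24, 6, -6).
d = |24·(-5) + 6·54 + (-6)·41 − (-156)| / √(576 + 36 + 36) = |114| / (18√2) = 19√2/6.

19√2/6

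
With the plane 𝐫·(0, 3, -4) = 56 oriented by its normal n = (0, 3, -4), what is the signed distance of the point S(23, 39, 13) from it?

n·S − 56 = 9.
|n| = 5, so the signed distance is 9/5.

9/5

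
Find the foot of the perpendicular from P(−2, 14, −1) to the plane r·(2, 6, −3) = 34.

n = (2, 6, −3), |n|² = 49, and n·P − 34 = 49.
t = 49/49 = 1, so the foot is P − t·n = (−2, 14, −1) − 1·(2, 6, −3) = (−4, 8, 2).

(-4, 8, 2)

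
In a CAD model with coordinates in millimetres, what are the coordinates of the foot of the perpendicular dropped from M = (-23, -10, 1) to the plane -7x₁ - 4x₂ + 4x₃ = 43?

(-9, -2, -7)

The perpendicular from M has direction n = (-7, -4, 4): r = (-23, -10, 1) + t(-7, -4, 4).
Substitute into the plane: n·(M + tn) = 43 gives 205 + 81t = 43, so t = -2.
Foot = (-23, -10, 1) + (-2)·(-7, -4, 4) = (-9, -2, -7).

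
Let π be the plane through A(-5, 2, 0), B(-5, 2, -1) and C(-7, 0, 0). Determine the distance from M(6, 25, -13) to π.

6√2

AB = (0, 0, -1) and AC = (-2, -2, 0), so a normal is n = AB × AC = (-2, 2, 0).
Then n·(6, 25, -13) - 14 = 24.
|n| = √(4 + 4 + 0) = 2√2, so the distance is |24|/(2√2) = 6√2.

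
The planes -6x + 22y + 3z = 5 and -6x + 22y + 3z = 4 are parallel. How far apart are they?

Both planes have normal n = (-6, 22, 3), |n| = 23. Any point on the first plane is at distance |4 − 5|/|n| = 1/23 from the second.

1/23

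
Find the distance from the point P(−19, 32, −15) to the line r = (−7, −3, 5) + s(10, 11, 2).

Direction vector d = (10, 11, 2).
AP = (−12, 35, −20); AP·d = 225, |AP|² = 1769, |d|² = 225.
distance² = |AP|² − (AP·d)²/|d|² = 1769 − 50625/225 = 1544, so the distance is 2√386.

2√386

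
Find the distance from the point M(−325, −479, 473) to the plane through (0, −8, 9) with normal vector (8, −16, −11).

8

The plane has equation n·(r − (0, −8, 9)) = 0, i.e. n·r = 29.
Then n·(−325, −479, 473) − 29 = −168.
|n| = √(64 + 256 + 121) = 21, so the distance is |-168|/21 = 8.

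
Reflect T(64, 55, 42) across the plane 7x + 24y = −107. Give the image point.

n = (7, 24, 0), |n|² = 625, n·T − (-107) = 1875, so t = 1875/625 = 3.
Foot F = T − 3·n = (43, −17, 42); the reflection is 2F − T = (22, −89, 42).

(22, -89, 42)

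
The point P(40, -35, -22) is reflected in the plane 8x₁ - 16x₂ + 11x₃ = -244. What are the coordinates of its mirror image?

With n = (8, -16, 11), the signed offset is (n·P − (-244))/|n|² = 882/441 = 2.
P' = P − 2t·n = (40, -35, -22) − 4·(8, -16, 11) = (8, 29, -66).

(8, 29, -66)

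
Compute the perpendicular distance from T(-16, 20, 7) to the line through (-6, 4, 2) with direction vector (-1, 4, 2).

Direction vector d = (-1, 4, 2).
AP = (-10, 16, 5), and AP × d = (12, 15, -24).
|AP × d|² = 945 and |d|² = 21, so the distance is √(945/21) = √45 = 3√5.

3√5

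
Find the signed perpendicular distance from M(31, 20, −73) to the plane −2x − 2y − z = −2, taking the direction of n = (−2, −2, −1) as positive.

n·M − (-2) = -27.
|n| = 3, so the signed distance is -27/3 = -9.

-9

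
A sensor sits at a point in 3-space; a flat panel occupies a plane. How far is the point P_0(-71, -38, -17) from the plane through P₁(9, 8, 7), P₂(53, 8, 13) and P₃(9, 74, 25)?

P₁P₂ = (44, 0, 6) and P₁P₃ = (0, 66, 18), so a normal is n = P₁P₂ × P₁P₃ = (-396, -792, 2904).
n = (-396, -792, 2904); n·P − 10428 = -1584; |n| = 3036; distance = 1584/3036 = 12/23.

12/23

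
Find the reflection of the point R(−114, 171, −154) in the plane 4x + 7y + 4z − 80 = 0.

(-1066/9, 1469/9, -1426/9)

n = (4, 7, 4), |n|² = 81, n·R − 80 = 45, so t = 45/81 = 5/9.
Foot F = R − (5/9)·n = (−1046/9, 1504/9, −1406/9); the reflection is 2F − R = (−1066/9, 1469/9, −1426/9).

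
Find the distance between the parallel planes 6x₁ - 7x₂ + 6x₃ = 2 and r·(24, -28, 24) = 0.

Divide the second equation by 4 to match normals: 6x₁ - 7x₂ + 6x₃ = 0.
Both planes have normal n = (6, -7, 6), |n| = 11. Any point on the first plane is at distance |0 − 2|/|n| = 2/11 from the second.

2/11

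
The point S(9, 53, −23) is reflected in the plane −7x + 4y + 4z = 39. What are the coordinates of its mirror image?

With n = (−7, 4, 4), the signed offset is (n·S − 39)/|n|² = 18/81 = 2/9.
S' = S − 2t·n = (9, 53, −23) − (4/9)·(−7, 4, 4) = (109/9, 461/9, −223/9).

(109/9, 461/9, -223/9)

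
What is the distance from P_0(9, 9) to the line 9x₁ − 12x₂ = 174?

67/5

The normal to the line is n = (9, −12) with |n| = 15.
|n·P_0 − 174| = |-27 − 174| = 201, so the distance is 201/15 = 67/5.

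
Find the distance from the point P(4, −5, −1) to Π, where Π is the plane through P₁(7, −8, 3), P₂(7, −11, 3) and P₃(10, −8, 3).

4

P₁P₂ = (0, −3, 0) and P₁P₃ = (3, 0, 0), so a normal is n = P₁P₂ × P₁P₃ = (0, 0, 9).
n = (0, 0, 9); n·P − 27 = -36; |n| = 9; distance = 36/9 = 4.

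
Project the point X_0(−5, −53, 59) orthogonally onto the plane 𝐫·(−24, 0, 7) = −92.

(19, -53, 52)

The perpendicular from X_0 has direction n = (−24, 0, 7): r = (−5, −53, 59) + μ(−24, 0, 7).
Substitute into the plane: n·(X_0 + μn) = -92 gives 533 + 625μ = -92, so μ = -1.
Foot = (−5, −53, 59) + (-1)·(−24, 0, 7) = (19, −53, 52).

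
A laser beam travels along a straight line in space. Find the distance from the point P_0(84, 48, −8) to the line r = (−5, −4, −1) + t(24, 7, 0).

√674

Direction vector d = (24, 7, 0).
AP = (89, 52, −7), and AP × d = (49, −168, −625).
|AP × d|² = 421250 and |d|² = 625, so the distance is √(421250/625) = √674.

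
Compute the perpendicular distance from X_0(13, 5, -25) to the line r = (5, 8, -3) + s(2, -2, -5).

√29

Direction vector d = (2, -2, -5).
AP = (8, -3, -22); AP·d = 132, |AP|² = 557, |d|² = 33.
distance² = |AP|² − (AP·d)²/|d|² = 557 − 17424/33 = 29, so the distance is √29.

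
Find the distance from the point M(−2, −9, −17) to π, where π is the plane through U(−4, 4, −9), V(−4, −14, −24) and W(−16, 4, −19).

7√86/86

UV = (0, −18, −15) and UW = (−12, 0, −10), so a normal is n = UV × UW = (180, 180, −216).
n = (180, 180, −216); n·P − 1944 = -252; |n| = 36√86; distance = 252/(36√86) = 7/√86.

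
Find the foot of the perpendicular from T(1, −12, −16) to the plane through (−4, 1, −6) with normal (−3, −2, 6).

(-2, -14, -10)

n = (−3, −2, 6), |n|² = 49, and n·T − (-26) = -49.
t = -49/49 = -1, so the foot is T − t·n = (1, −12, −16) − (-1)·(−3, −2, 6) = (−2, −14, −10).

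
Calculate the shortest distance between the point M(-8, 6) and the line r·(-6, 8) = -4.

10

d = |(-6)·(-8) + 8·6 − (-4)| / √(36 + 64) = |100|/10 = 10.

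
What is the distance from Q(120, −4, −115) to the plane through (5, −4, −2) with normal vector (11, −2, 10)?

9

The plane has equation n·(r − (5, −4, −2)) = 0, i.e. n·r = 43.
Then n·(120, −4, −115) − 43 = 135.
|n| = √(121 + 4 + 100) = 15, so the distance is |135|/15 = 9.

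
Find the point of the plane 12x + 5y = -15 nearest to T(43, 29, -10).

The perpendicular from T has direction n = (12, 5, 0): r = (43, 29, -10) + t(12, 5, 0).
Substitute into the plane: n·(T + tn) = -15 gives 661 + 169t = -15, so t = -4.
Foot = (43, 29, -10) + (-4)·(12, 5, 0) = (-5, 9, -10).

(-5, 9, -10)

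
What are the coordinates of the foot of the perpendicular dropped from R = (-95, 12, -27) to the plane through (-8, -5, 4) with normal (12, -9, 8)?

(-35, -33, 13)

n = (12, -9, 8), |n|² = 289, and n·R − (-19) = -1445.
t = -1445/289 = -5, so the foot is R − t·n = (-95, 12, -27) − (-5)·(12, -9, 8) = (-35, -33, 13).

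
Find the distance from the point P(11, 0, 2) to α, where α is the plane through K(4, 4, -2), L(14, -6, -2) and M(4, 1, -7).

3/√59

KL = (10, -10, 0) and KM = (0, -3, -5), so a normal is n = KL × KM = (50, 50, -30).
d = |50·11 + 50·0 + (-30)·2 − 460| / √(2500 + 2500 + 900) = |30| / (10√59) = 3/√59.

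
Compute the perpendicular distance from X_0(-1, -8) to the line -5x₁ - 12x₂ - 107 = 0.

6/13

d = |(-5)·(-1) + (-12)·(-8) − 107| / √(25 + 144) = |-6|/13 = 6/13.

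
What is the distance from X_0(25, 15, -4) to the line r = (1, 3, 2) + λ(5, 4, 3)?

3√34

Direction vector d = (5, 4, 3).
AP = (24, 12, -6), and AP × d = (60, -102, 36).
|AP × d|² = 15300 and |d|² = 50, so the distance is √(15300/50) = √306 = 3√34.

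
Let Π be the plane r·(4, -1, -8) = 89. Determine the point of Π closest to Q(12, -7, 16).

n = (4, -1, -8), |n|² = 81, and n·Q − 89 = -162.
t = -162/81 = -2, so the foot is Q − t·n = (12, -7, 16) − (-2)·(4, -1, -8) = (20, -9, 0).

(20, -9, 0)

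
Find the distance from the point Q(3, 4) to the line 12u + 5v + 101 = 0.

157/13

d = |12·3 + 5·4 − (-101)| / √(144 + 25) = |157|/13 = 157/13.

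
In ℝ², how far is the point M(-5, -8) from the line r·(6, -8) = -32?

The normal to the line is n = (6, -8) with |n| = 10.
|n·M − (-32)| = |34 − (-32)| = 66, so the distance is 66/10 = 33/5.

33/5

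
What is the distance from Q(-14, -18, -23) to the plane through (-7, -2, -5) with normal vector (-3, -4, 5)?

1/√2

The plane has equation n·(r − (-7, -2, -5)) = 0, i.e. n·r = 4.
Then n·(-14, -18, -23) - 4 = -5.
|n| = √(9 + 16 + 25) = 5√2, so the distance is |-5|/(5√2) = √2/2.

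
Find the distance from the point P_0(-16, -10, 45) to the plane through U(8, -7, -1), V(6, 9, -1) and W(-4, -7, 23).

UV = (-2, 16, 0) and UW = (-12, 0, 24), so a normal is n = UV × UW = (384, 48, 192).
d = |384·(-16) + 48·(-10) + 192·45 − 2544| / √(147456 + 2304 + 36864) = |-528| / 432 = 11/9.

11/9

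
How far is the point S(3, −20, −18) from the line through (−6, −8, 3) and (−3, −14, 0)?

6√5

A direction vector is d = (3, −6, −3).
AP = (9, −12, −21); AP·d = 162, |AP|² = 666, |d|² = 54.
distance² = |AP|² − (AP·d)²/|d|² = 666 − 26244/54 = 180, so the distance is 6√5.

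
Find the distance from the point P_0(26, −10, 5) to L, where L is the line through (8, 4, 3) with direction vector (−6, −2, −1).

Direction vector d = (−6, −2, −1).
AP = (18, −14, 2); AP·d = -82, |AP|² = 524, |d|² = 41.
distance² = |AP|² − (AP·d)²/|d|² = 524 − 6724/41 = 360, so the distance is 6√10.

6√10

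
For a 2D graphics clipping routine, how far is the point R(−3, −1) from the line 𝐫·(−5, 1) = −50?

d = |(-5)·(-3) + 1·(-1) − (-50)| / √(25 + 1) = |64|/√26 = 32√26/13.

64/√26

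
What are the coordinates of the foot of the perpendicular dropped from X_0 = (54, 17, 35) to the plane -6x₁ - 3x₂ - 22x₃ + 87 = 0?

(42, 11, -9)

n = (-6, -3, -22), |n|² = 529, and n·X_0 − (-87) = -1058.
t = -1058/529 = -2, so the foot is X_0 − t·n = (54, 17, 35) − (-2)·(-6, -3, -22) = (42, 11, -9).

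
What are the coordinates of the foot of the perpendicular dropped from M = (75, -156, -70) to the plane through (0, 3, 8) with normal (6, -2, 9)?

(789/11, -1704/11, -824/11)

n = (6, -2, 9), |n|² = 121, and n·M − 66 = 66.
t = 66/121 = 6/11, so the foot is M − t·n = (75, -156, -70) − (6/11)·(6, -2, 9) = (789/11, -1704/11, -824/11).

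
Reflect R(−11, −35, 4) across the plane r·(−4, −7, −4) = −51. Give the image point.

n = (−4, −7, −4), |n|² = 81, n·R − (-51) = 324, so t = 324/81 = 4.
Foot F = R − 4·n = (5, −7, 20); the reflection is 2F − R = (21, 21, 36).

(21, 21, 36)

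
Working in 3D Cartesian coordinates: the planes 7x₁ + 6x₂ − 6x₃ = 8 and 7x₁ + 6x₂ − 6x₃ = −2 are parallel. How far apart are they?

10/11

Both planes have normal n = (7, 6, −6), |n| = 11. Any point on the first plane is at distance |(-2) − 8|/|n| = 10/11 from the second.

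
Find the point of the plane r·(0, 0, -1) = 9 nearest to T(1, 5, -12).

(1, 5, -9)

The perpendicular from T has direction n = (0, 0, -1): r = (1, 5, -12) + λ(0, 0, -1).
Substitute into the plane: n·(T + λn) = 9 gives 12 + 1λ = 9, so λ = -3.
Foot = (1, 5, -12) + (-3)·(0, 0, -1) = (1, 5, -9).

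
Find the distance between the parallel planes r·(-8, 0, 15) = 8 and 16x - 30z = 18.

1

Divide the second equation by -2 to match normals: -8x + 15z = -9.
With common normal n = (-8, 0, 15) (|n| = 17), the distance is |8 − (-9)|/|n| = 17/17 = 1.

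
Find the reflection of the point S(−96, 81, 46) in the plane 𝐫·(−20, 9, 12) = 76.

(104, -9, -74)

With n = (−20, 9, 12), the signed offset is (n·S − 76)/|n|² = 3125/625 = 5.
S' = S − 2t·n = (−96, 81, 46) − 10·(−20, 9, 12) = (104, −9, −74).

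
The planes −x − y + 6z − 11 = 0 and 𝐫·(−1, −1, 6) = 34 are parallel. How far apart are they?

With common normal n = (−1, −1, 6) (|n| = √38), the distance is |11 − 34|/|n| = 23/√38 = 23√38/38.

23/√38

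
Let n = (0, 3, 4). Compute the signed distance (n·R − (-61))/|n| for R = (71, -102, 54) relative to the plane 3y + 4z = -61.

-29/5

n·R − (-61) = -29.
|n| = 5, so the signed distance is -29/5.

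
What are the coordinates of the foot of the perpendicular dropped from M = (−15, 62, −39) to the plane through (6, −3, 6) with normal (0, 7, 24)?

n = (0, 7, 24), |n|² = 625, and n·M − 123 = -625.
t = -625/625 = -1, so the foot is M − t·n = (−15, 62, −39) − (-1)·(0, 7, 24) = (−15, 69, −15).

(-15, 69, -15)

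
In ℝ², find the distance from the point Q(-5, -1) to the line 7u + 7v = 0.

d = |7·(-5) + 7·(-1) − 0| / √(49 + 49) = |-42|/(7√2) = 3√2.

3√2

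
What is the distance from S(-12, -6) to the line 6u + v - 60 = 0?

138/√37

d = |6·(-12) + 1·(-6) − 60| / √(36 + 1) = |-138|/√37 = 138/√37.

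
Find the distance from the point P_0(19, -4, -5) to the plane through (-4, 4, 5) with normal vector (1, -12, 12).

1/17

The plane has equation n·(r − (-4, 4, 5)) = 0, i.e. n·r = 8.
Then n·(19, -4, -5) - 8 = -1.
|n| = √(1 + 144 + 144) = 17, so the distance is |-1|/17 = 1/17.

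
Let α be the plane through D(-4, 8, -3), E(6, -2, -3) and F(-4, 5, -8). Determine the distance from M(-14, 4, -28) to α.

DE = (10, -10, 0) and DF = (0, -3, -5), so a normal is n = DE × DF = (50, 50, -30).
n = (50, 50, -30); n·P − 290 = 50; |n| = 10√59; distance = 50/(10√59) = 5√59/59.

5/√59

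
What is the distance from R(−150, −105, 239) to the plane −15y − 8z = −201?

n = (0, −15, −8); n·P − (-201) = -136; |n| = 17; distance = 136/17 = 8.

8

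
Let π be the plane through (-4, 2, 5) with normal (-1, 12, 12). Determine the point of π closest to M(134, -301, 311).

The perpendicular from M has direction n = (-1, 12, 12): r = (134, -301, 311) + μ(-1, 12, 12).
Substitute into the plane: n·(M + μn) = 88 gives -14 + 289μ = 88, so μ = 6/17.
Foot = (134, -301, 311) + (6/17)·(-1, 12, 12) = (2272/17, -5045/17, 5359/17).

(2272/17, -5045/17, 5359/17)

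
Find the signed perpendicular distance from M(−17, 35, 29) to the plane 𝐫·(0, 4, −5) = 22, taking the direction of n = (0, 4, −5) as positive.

-27/√41

n·M − 22 = -27.
|n| = √41, so the signed distance is -27/√41.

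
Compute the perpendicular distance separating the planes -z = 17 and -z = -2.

With common normal n = (0, 0, -1) (|n| = 1), the distance is |17 − (-2)|/|n| = 19/1 = 19.

19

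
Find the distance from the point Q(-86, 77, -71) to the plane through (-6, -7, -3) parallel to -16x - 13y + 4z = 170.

Parallel planes share the normal n = (-16, -13, 4); since (-6, -7, -3) lies on the plane, its equation is -16x - 13y + 4z = 175.
d = |(-16)·(-86) + (-13)·77 + 4·(-71) − 175| / √(256 + 169 + 16) = |-84| / 21 = 4.

4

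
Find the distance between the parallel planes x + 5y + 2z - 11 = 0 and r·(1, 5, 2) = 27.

8√30/15

With common normal n = (1, 5, 2) (|n| = √30), the distance is |11 − 27|/|n| = 16/√30 = 8√30/15.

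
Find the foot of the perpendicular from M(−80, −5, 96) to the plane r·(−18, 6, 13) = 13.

(10, -35, 31)

n = (−18, 6, 13), |n|² = 529, and n·M − 13 = 2645.
t = 2645/529 = 5, so the foot is M − t·n = (−80, −5, 96) − 5·(−18, 6, 13) = (10, −35, 31).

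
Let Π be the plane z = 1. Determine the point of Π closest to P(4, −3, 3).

n = (0, 0, 1), |n|² = 1, and n·P − 1 = 2.
t = 2/1 = 2, so the foot is P − t·n = (4, −3, 3) − 2·(0, 0, 1) = (4, −3, 1).

(4, -3, 1)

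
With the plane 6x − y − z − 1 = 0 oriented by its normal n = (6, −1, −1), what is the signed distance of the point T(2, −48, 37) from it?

22/√38

n·T − 1 = 22.
|n| = √38, so the signed distance is 22/√38.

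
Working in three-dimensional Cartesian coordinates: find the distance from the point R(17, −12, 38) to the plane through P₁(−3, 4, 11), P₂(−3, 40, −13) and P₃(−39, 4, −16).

16/17

P₁P₂ = (0, 36, −24) and P₁P₃ = (−36, 0, −27), so a normal is n = P₁P₂ × P₁P₃ = (−972, 864, 1296).
d = |(-972)·17 + 864·(-12) + 1296·38 − 20628| / √(944784 + 746496 + 1679616) = |1728| / 1836 = 16/17.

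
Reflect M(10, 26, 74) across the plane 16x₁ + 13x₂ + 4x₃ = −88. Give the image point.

(-54, -26, 58)

n = (16, 13, 4), |n|² = 441, n·M − (-88) = 882, so t = 882/441 = 2.
Foot F = M − 2·n = (−22, 0, 66); the reflection is 2F − M = (−54, −26, 58).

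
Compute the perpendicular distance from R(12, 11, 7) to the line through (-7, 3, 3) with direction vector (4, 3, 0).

Direction vector d = (4, 3, 0).
AP = (19, 8, 4); AP·d = 100, |AP|² = 441, |d|² = 25.
distance² = |AP|² − (AP·d)²/|d|² = 441 − 10000/25 = 41, so the distance is √41.

√41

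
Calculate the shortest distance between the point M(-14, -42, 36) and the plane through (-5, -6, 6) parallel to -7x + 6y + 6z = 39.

27/11

Parallel planes share the normal n = (-7, 6, 6); since (-5, -6, 6) lies on the plane, its equation is -7x + 6y + 6z = 35.
Then n·(-14, -42, 36) - 35 = 27.
|n| = √(49 + 36 + 36) = 11, so the distance is |27|/11 = 27/11.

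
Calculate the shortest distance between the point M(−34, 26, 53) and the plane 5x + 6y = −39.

Normal vector n = (5, 6, 0), and n·(−34, 26, 53) − (−39) = 25.
|n| = √(25 + 36 + 0) = √61, so the distance is |25|/√61 = 25/√61.

25√61/61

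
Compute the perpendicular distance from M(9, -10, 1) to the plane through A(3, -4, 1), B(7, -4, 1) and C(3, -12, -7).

3√2

AB = (4, 0, 0) and AC = (0, -8, -8), so a normal is n = AB × AC = (0, 32, -32).
d = |32·(-10) + (-32)·1 − (-160)| / √(0 + 1024 + 1024) = |-192| / (32√2) = 3√2.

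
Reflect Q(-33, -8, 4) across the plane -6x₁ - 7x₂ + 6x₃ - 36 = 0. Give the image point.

(-9, 20, -20)

n = (-6, -7, 6), |n|² = 121, n·Q − 36 = 242, so t = 242/121 = 2.
Foot F = Q − 2·n = (-21, 6, -8); the reflection is 2F − Q = (-9, 20, -20).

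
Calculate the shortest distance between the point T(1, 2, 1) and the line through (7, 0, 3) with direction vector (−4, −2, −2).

Direction vector d = (−4, −2, −2).
AP = (−6, 2, −2), and AP × d = (−8, −4, 20).
|AP × d|² = 480 and |d|² = 24, so the distance is √(480/24) = √20 = 2√5.

2√5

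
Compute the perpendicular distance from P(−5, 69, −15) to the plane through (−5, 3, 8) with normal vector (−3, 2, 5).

17√38/38

The plane has equation n·(r − (−5, 3, 8)) = 0, i.e. n·r = 61.
n = (−3, 2, 5); n·P − 61 = 17; |n| = √38; distance = 17/√38 = 17√38/38.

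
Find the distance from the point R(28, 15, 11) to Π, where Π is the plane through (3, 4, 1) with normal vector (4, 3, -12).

1

The plane has equation n·(r − (3, 4, 1)) = 0, i.e. n·r = 12.
Then n·(28, 15, 11) - 12 = 13.
|n| = √(16 + 9 + 144) = 13, so the distance is |13|/13 = 1.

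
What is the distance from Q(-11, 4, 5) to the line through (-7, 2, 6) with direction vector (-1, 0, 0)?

Direction vector d = (-1, 0, 0).
AP = (-4, 2, -1), and AP × d = (0, 1, 2).
|AP × d|² = 5 and |d|² = 1, so the distance is √5.

√5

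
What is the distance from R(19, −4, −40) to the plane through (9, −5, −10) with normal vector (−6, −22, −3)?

The plane has equation n·(r − (9, −5, −10)) = 0, i.e. n·r = 86.
Then n·(19, −4, −40) − 86 = 8.
|n| = √(36 + 484 + 9) = 23, so the distance is |8|/23 = 8/23.

8/23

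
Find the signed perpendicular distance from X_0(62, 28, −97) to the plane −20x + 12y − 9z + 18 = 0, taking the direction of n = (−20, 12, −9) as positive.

-13/25

n·X_0 − (-18) = -13.
|n| = 25, so the signed distance is -13/25.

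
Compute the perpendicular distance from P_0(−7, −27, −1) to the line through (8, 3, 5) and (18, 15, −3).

6√13

A direction vector is d = (10, 12, −8).
AP = (−15, −30, −6), and AP × d = (312, −180, 120).
|AP × d|² = 144144 and |d|² = 308, so the distance is √(144144/308) = √468 = 6√13.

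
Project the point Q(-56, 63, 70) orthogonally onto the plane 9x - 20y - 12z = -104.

The perpendicular from Q has direction n = (9, -20, -12): r = (-56, 63, 70) + λ(9, -20, -12).
Substitute into the plane: n·(Q + λn) = -104 gives -2604 + 625λ = -104, so λ = 4.
Foot = (-56, 63, 70) + 4·(9, -20, -12) = (-20, -17, 22).

(-20, -17, 22)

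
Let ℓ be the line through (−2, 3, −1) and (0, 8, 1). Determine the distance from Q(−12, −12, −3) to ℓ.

A direction vector is d = (2, 5, 2).
AP = (−10, −15, −2), and AP × d = (−20, 16, −20).
|AP × d|² = 1056 and |d|² = 33, so the distance is √(1056/33) = √32 = 4√2.

4√2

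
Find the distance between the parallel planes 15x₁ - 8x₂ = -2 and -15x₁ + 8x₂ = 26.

Divide the second equation by -1 to match normals: 15x₁ - 8x₂ = -26.
With common normal n = (15, -8, 0) (|n| = 17), the distance is |(-2) − (-26)|/|n| = 24/17.

24/17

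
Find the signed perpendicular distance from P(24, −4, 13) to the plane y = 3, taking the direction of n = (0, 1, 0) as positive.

-7

n·P − 3 = -7.
|n| = 1, so the signed distance is -7/1 = -7.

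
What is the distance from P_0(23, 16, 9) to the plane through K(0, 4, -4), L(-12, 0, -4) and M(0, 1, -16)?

KL = (-12, -4, 0) and KM = (0, -3, -12), so a normal is n = KL × KM = (48, -144, 36).
Then n·(23, 16, 9) - (-720) = -156.
|n| = √(2304 + 20736 + 1296) = 156, so the distance is |-156|/156 = 1.

1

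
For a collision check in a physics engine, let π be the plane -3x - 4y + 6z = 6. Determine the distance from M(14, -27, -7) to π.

Normal vector n = (-3, -4, 6), and n·(14, -27, -7) - 6 = 18.
|n| = √(9 + 16 + 36) = √61, so the distance is |18|/√61 = 18√61/61.

18√61/61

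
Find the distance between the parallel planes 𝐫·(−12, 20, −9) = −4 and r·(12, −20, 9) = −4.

Divide the second equation by -1 to match normals: −12x + 20y − 9z = 4.
Both planes have normal n = (−12, 20, −9), |n| = 25. Any point on the first plane is at distance |4 − (-4)|/|n| = 8/25 from the second.

8/25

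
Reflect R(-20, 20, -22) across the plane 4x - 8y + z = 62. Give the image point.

(12, -44, -14)

With n = (4, -8, 1), the signed offset is (n·R − 62)/|n|² = -324/81 = -4.
R' = R − 2t·n = (-20, 20, -22) − (-8)·(4, -8, 1) = (12, -44, -14).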